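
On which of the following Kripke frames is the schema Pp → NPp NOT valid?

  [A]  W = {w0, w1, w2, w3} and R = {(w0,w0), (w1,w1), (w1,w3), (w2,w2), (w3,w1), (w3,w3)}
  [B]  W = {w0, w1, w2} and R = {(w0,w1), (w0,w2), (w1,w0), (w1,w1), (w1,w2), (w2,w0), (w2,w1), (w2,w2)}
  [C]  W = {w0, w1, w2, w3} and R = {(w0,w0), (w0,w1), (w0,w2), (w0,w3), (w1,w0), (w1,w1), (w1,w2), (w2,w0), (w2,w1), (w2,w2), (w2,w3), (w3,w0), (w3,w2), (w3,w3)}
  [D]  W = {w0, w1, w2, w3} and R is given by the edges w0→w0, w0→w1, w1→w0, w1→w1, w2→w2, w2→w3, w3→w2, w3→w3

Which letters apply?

B, C

The schema Pp → NPp is axiom 5; it is valid on a frame iff R is euclidean.
(A) R is euclidean (any two R-successors of the same world are R-related), so the schema is valid here.
(B) R is not euclidean (w1 R w0 and w1 R w0 but not w0 R w0), so the schema fails here.
(C) R is not euclidean (w0 R w1 and w0 R w3 but not w1 R w3), so the schema fails here.
(D) R is euclidean (any two R-successors of the same world are R-related), so the schema is valid here.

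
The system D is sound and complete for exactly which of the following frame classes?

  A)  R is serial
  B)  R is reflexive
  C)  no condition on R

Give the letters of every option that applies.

A

(A) D is sound and complete for exactly this class.
(B) this class determines T (= KT), not D.
(C) this class determines K, not D.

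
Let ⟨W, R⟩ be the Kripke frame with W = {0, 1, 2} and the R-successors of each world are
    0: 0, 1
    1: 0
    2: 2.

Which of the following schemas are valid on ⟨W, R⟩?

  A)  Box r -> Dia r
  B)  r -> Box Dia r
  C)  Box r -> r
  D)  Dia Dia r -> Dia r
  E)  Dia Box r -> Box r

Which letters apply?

R is not reflexive: not 1 R 1.
R is symmetric: every R-edge is matched by its reverse.
R is not transitive: 1 R 0 and 0 R 1 but not 1 R 1.
R is not euclidean: 0 R 1 and 0 R 1 but not 1 R 1.
R is serial: every world has an R-successor.
(A) Box r -> Dia r is axiom D; it is valid on a frame exactly when R is serial. R is serial, so valid.
(B) axiom B: valid iff R is symmetric. R is symmetric — valid.
(C) Box r -> r is axiom T; it is valid on a frame exactly when R is reflexive. R is not reflexive, so not valid.
(D) the dual of axiom 4: valid iff R is transitive. R is not transitive — not valid.
(E) the dual of axiom 5: valid iff R is euclidean. R is not euclidean — not valid.

A, B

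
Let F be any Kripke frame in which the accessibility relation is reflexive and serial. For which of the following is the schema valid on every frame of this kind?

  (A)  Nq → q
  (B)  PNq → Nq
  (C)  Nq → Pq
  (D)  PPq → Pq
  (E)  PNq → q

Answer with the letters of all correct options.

(A) Nq → q (axiom T) characterises the reflexive frames. Every such R is reflexive — valid.
(B) PNq → Nq is the dual of axiom 5; it is valid on a frame exactly when R is euclidean. Such an R need not be euclidean, so not valid.
(C) Nq → Pq (axiom D) characterises the serial frames. Every such R is serial — valid.
(D) PPq → Pq is the dual of axiom 4; it is valid on a frame exactly when R is transitive. Such an R need not be transitive, so not valid.
(E) PNq → q is the dual of axiom B; it is valid on a frame exactly when R is symmetric. Such an R need not be symmetric, so not valid.

A, C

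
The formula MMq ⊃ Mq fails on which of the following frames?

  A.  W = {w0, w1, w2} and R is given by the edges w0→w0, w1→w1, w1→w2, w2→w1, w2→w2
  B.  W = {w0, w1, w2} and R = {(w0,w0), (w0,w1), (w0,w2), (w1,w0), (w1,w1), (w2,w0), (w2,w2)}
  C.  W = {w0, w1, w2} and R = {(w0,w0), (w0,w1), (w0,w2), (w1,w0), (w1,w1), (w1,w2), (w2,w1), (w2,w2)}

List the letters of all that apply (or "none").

B, C

The schema MMq ⊃ Mq is the dual of axiom 4; it is valid on a frame iff R is transitive.
(A) R is transitive (R is closed under composition), so the schema is valid here.
(B) R is not transitive (w1 R w0 and w0 R w2 but not w1 R w2), so the schema fails here.
(C) R is not transitive (w2 R w1 and w1 R w0 but not w2 R w0), so the schema fails here.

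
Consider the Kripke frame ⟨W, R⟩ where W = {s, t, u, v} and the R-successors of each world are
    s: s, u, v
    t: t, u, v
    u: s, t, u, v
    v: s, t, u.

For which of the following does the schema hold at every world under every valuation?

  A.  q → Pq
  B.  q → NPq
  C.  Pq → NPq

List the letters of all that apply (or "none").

R is not reflexive: not v R v.
R is symmetric: every R-edge is matched by its reverse.
R is not euclidean: u R s and u R t but not s R t.
(A) q → Pq (the dual of axiom T) characterises the reflexive frames. R is not reflexive — not valid.
(B) q → NPq (axiom B) characterises the symmetric frames. R is symmetric — valid.
(C) Pq → NPq is axiom 5; it is valid on a frame exactly when R is euclidean. R is not euclidean, so not valid.

B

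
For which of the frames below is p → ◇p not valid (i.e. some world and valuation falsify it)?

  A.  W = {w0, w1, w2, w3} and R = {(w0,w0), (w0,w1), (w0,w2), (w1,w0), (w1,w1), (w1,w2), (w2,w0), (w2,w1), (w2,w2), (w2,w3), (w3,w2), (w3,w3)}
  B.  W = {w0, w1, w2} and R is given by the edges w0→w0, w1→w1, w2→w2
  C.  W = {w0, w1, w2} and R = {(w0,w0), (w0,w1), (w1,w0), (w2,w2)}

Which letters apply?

The schema p → ◇p is the dual of axiom T; it is valid on a frame iff R is reflexive.
(A) R is reflexive (each world relates to itself), so the schema is valid here.
(B) R is reflexive (each world relates to itself), so the schema is valid here.
(C) R is not reflexive (not w1 R w1), so the schema fails here.

C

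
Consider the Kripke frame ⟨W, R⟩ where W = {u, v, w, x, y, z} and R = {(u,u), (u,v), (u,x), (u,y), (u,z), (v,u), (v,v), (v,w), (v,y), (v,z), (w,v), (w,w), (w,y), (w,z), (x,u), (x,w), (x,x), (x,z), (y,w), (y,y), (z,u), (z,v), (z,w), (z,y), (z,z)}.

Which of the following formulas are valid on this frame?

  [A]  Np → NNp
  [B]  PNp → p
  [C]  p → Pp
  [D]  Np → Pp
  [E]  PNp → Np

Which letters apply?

C, D

R is reflexive: each world relates to itself.
R is not symmetric: u R y but not y R u.
R is not transitive: u R v and v R w but not u R w.
R is not euclidean: u R v and u R x but not v R x.
R is serial: every world has an R-successor.
(A) Np → NNp is axiom 4, which corresponds to transitivity. R is not transitive — not valid.
(B) PNp → p is the dual of axiom B; it is valid on a frame exactly when R is symmetric. R is not symmetric, so not valid.
(C) p → Pp (the dual of axiom T) characterises the reflexive frames. R is reflexive — valid.
(D) Np → Pp is axiom D; it is valid on a frame exactly when R is serial. R is serial, so valid.
(E) PNp → Np is the dual of axiom 5; it is valid on a frame exactly when R is euclidean. R is not euclidean, so not valid.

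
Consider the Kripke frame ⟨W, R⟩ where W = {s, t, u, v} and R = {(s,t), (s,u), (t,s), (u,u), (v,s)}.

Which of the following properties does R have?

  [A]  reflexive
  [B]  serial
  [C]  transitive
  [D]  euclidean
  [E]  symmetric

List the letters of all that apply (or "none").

(A) not reflexive: not s R s.
(B) serial: every world has an R-successor.
(C) not transitive: s R t and t R s but not s R s.
(D) not euclidean: s R t and s R u but not t R u.
(E) not symmetric: s R u but not u R s.

B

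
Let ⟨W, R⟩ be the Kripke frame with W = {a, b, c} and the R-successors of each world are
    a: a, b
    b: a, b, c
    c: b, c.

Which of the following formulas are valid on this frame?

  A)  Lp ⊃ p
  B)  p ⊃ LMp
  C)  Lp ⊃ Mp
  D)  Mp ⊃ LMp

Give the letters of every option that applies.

R is reflexive: each world relates to itself.
R is symmetric: every R-edge is matched by its reverse.
R is not euclidean: b R a and b R c but not a R c.
R is serial: every world has an R-successor.
(A) axiom T: valid iff R is reflexive. R is reflexive — valid.
(B) p ⊃ LMp (axiom B) characterises the symmetric frames. R is symmetric — valid.
(C) Lp ⊃ Mp (axiom D) characterises the serial frames. R is serial — valid.
(D) axiom 5: valid iff R is euclidean. R is not euclidean — not valid.

A, B, C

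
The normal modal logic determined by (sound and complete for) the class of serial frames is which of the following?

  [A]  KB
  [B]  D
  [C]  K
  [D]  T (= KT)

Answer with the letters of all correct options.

(A) KB is determined by the class of symmetric frames.
(B) D is determined by exactly this class.
(C) K is determined by the class of arbitrary frames.
(D) T (= KT) is determined by the class of reflexive frames.

B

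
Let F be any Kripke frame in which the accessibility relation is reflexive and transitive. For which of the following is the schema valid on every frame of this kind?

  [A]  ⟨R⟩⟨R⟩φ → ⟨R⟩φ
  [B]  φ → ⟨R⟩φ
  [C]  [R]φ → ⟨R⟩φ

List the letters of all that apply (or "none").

A, B, C

Reflexive relations are serial.
(A) ⟨R⟩⟨R⟩φ → ⟨R⟩φ (the dual of axiom 4) characterises the transitive frames. Every such R is transitive — valid.
(B) φ → ⟨R⟩φ is the dual of axiom T, which corresponds to reflexivity. Every such R is reflexive — valid.
(C) [R]φ → ⟨R⟩φ is axiom D, which corresponds to seriality. Every such R is serial — valid.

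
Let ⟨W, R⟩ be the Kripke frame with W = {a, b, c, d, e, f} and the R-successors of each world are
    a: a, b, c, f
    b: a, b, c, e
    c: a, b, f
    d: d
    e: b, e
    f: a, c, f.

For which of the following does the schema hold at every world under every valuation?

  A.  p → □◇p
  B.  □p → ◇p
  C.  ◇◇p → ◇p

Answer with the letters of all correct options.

A, B

R is symmetric: every R-edge is matched by its reverse.
R is not transitive: a R b and b R e but not a R e.
R is serial: every world has an R-successor.
(A) p → □◇p (axiom B) characterises the symmetric frames. R is symmetric — valid.
(B) □p → ◇p is axiom D; it is valid on a frame exactly when R is serial. R is serial, so valid.
(C) ◇◇p → ◇p (the dual of axiom 4) characterises the transitive frames. R is not transitive — not valid.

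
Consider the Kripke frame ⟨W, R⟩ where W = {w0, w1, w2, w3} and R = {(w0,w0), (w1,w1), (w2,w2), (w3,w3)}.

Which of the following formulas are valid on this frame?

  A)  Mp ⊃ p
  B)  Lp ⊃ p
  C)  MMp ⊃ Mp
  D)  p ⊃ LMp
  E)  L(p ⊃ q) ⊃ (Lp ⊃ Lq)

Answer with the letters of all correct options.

R is reflexive: each world relates to itself.
R is symmetric: every R-edge is matched by its reverse.
R is transitive: R is closed under composition.
R is a subset of the identity: every R-edge is a self-loop.
(A) Mp ⊃ p (the converse of T) corresponds to R being a subset of the identity. Here R ⊆ identity, so valid.
(B) Lp ⊃ p is axiom T, which corresponds to reflexivity. R is reflexive — valid.
(C) the dual of axiom 4: valid iff R is transitive. R is transitive — valid.
(D) p ⊃ LMp is axiom B; it is valid on a frame exactly when R is symmetric. R is symmetric, so valid.
(E) L(p ⊃ q) ⊃ (Lp ⊃ Lq) is axiom K, valid on every Kripke frame — valid.

A, B, C, D, E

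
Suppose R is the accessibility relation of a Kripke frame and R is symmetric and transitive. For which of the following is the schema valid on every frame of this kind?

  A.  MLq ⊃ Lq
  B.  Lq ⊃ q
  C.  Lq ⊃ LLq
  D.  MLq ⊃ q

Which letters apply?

A symmetric transitive relation is euclidean (uRv and uRw give vRu by symmetry, then vRw by transitivity).
(A) MLq ⊃ Lq is the dual of axiom 5; it is valid on a frame exactly when R is euclidean. Every such R is euclidean, so valid.
(B) Lq ⊃ q is axiom T; it is valid on a frame exactly when R is reflexive. Such an R need not be reflexive, so not valid.
(C) Lq ⊃ LLq is axiom 4; it is valid on a frame exactly when R is transitive. Every such R is transitive, so valid.
(D) MLq ⊃ q (the dual of axiom B) characterises the symmetric frames. Every such R is symmetric — valid.

A, C, D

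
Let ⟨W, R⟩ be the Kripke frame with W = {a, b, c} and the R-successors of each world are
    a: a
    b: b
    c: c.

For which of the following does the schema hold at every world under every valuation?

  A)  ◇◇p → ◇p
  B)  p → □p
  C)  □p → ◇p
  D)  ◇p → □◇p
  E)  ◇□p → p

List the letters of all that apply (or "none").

A, B, C, D, E

R is symmetric: every R-edge is matched by its reverse.
R is transitive: R is closed under composition.
R is euclidean: any two R-successors of the same world are R-related.
R is serial: every world has an R-successor.
R is a subset of the identity: every R-edge is a self-loop.
(A) ◇◇p → ◇p (the dual of axiom 4) characterises the transitive frames. R is transitive — valid.
(B) p → □p (equivalent to ◇p→p) corresponds to R being a subset of the identity. Here R ⊆ identity, so valid.
(C) axiom D: valid iff R is serial. R is serial — valid.
(D) ◇p → □◇p (axiom 5) characterises the euclidean frames. R is euclidean — valid.
(E) ◇□p → p is the dual of axiom B; it is valid on a frame exactly when R is symmetric. R is symmetric, so valid.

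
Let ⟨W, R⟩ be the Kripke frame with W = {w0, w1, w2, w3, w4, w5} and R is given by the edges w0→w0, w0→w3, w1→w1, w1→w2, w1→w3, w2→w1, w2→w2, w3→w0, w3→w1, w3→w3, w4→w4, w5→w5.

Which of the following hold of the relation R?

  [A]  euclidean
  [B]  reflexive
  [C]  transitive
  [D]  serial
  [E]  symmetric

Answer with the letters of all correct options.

B, D, E

(A) not euclidean: w1 R w2 and w1 R w3 but not w2 R w3.
(B) reflexive: each world relates to itself.
(C) not transitive: w0 R w3 and w3 R w1 but not w0 R w1.
(D) serial: every world has an R-successor.
(E) symmetric: every R-edge is matched by its reverse.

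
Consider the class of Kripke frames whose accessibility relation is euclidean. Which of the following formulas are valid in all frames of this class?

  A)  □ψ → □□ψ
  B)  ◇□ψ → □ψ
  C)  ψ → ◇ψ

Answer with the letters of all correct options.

B

(A) axiom 4: valid iff R is transitive. Such an R need not be transitive — not valid.
(B) ◇□ψ → □ψ (the dual of axiom 5) characterises the euclidean frames. Every such R is euclidean — valid.
(C) ψ → ◇ψ is the dual of axiom T, which corresponds to reflexivity. Such an R need not be reflexive — not valid.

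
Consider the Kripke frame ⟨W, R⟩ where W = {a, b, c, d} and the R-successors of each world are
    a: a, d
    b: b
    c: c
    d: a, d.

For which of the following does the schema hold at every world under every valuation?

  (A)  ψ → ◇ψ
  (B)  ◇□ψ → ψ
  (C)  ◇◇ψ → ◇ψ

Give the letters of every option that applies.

R is reflexive: each world relates to itself.
R is symmetric: every R-edge is matched by its reverse.
R is transitive: R is closed under composition.
(A) ψ → ◇ψ (the dual of axiom T) characterises the reflexive frames. R is reflexive — valid.
(B) ◇□ψ → ψ is the dual of axiom B; it is valid on a frame exactly when R is symmetric. R is symmetric, so valid.
(C) ◇◇ψ → ◇ψ is the dual of axiom 4; it is valid on a frame exactly when R is transitive. R is transitive, so valid.

A, B, C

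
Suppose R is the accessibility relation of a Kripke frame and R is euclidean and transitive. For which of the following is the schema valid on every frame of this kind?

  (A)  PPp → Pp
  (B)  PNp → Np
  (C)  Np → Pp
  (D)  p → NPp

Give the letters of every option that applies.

(A) the dual of axiom 4: valid iff R is transitive. Every such R is transitive — valid.
(B) the dual of axiom 5: valid iff R is euclidean. Every such R is euclidean — valid.
(C) Np → Pp is axiom D, which corresponds to seriality. Such an R need not be serial — not valid.
(D) axiom B: valid iff R is symmetric. Such an R need not be symmetric — not valid.

A, B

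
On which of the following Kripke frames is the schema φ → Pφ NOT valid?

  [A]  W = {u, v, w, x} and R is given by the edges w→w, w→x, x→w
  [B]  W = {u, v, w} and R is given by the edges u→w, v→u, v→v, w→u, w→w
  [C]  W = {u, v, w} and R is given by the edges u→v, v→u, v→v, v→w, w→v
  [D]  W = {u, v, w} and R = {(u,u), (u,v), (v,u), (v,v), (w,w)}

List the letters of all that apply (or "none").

The schema φ → Pφ is the dual of axiom T; it is valid on a frame iff R is reflexive.
(A) R is not reflexive (not u R u), so the schema fails here.
(B) R is not reflexive (not u R u), so the schema fails here.
(C) R is not reflexive (not u R u), so the schema fails here.
(D) R is reflexive (each world relates to itself), so the schema is valid here.

A, B, C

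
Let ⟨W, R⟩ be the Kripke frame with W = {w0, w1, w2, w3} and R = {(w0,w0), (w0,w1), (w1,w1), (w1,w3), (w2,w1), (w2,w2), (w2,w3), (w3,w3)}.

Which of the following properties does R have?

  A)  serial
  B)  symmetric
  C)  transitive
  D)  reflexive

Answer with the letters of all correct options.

A, D

(A) serial: every world has an R-successor.
(B) not symmetric: w0 R w1 but not w1 R w0.
(C) not transitive: w0 R w1 and w1 R w3 but not w0 R w3.
(D) reflexive: each world relates to itself.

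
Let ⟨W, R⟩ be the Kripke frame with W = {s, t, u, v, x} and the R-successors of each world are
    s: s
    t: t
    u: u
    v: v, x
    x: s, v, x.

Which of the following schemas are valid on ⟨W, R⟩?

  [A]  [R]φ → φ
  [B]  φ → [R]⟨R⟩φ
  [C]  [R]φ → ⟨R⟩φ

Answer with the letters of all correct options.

A, C

R is reflexive: each world relates to itself.
R is not symmetric: x R s but not s R x.
R is serial: every world has an R-successor.
(A) [R]φ → φ is axiom T; it is valid on a frame exactly when R is reflexive. R is reflexive, so valid.
(B) φ → [R]⟨R⟩φ is axiom B; it is valid on a frame exactly when R is symmetric. R is not symmetric, so not valid.
(C) [R]φ → ⟨R⟩φ is axiom D; it is valid on a frame exactly when R is serial. R is serial, so valid.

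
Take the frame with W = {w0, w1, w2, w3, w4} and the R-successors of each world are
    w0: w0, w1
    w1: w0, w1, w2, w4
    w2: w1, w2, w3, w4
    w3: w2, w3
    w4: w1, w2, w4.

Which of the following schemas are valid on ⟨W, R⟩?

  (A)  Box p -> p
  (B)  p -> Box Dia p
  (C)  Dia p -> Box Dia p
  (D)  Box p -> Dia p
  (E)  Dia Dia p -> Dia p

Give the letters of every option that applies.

A, B, D

R is reflexive: each world relates to itself.
R is symmetric: every R-edge is matched by its reverse.
R is not transitive: w0 R w1 and w1 R w2 but not w0 R w2.
R is not euclidean: w1 R w0 and w1 R w2 but not w0 R w2.
R is serial: every world has an R-successor.
(A) axiom T: valid iff R is reflexive. R is reflexive — valid.
(B) p -> Box Dia p is axiom B; it is valid on a frame exactly when R is symmetric. R is symmetric, so valid.
(C) Dia p -> Box Dia p is axiom 5, which corresponds to the euclidean property. R is not euclidean — not valid.
(D) axiom D: valid iff R is serial. R is serial — valid.
(E) the dual of axiom 4: valid iff R is transitive. R is not transitive — not valid.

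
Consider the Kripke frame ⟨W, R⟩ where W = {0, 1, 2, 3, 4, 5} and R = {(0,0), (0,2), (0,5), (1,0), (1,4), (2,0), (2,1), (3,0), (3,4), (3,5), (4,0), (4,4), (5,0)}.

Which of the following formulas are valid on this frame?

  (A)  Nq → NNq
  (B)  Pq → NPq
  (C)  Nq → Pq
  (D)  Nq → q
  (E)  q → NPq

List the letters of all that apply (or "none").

C

R is not reflexive: not 1 R 1.
R is not symmetric: 1 R 0 but not 0 R 1.
R is not transitive: 0 R 2 and 2 R 1 but not 0 R 1.
R is not euclidean: 0 R 2 and 0 R 5 but not 2 R 5.
R is serial: every world has an R-successor.
(A) axiom 4: valid iff R is transitive. R is not transitive — not valid.
(B) Pq → NPq is axiom 5; it is valid on a frame exactly when R is euclidean. R is not euclidean, so not valid.
(C) Nq → Pq is axiom D; it is valid on a frame exactly when R is serial. R is serial, so valid.
(D) Nq → q (axiom T) characterises the reflexive frames. R is not reflexive — not valid.
(E) axiom B: valid iff R is symmetric. R is not symmetric — not valid.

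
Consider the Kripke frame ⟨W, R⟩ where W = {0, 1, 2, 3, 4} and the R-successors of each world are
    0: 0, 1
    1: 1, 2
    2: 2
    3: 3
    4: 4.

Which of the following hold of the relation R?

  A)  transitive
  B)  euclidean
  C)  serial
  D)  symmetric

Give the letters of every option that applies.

(A) not transitive: 0 R 1 and 1 R 2 but not 0 R 2.
(B) not euclidean: 0 R 1 and 0 R 0 but not 1 R 0.
(C) serial: every world has an R-successor.
(D) not symmetric: 0 R 1 but not 1 R 0.

C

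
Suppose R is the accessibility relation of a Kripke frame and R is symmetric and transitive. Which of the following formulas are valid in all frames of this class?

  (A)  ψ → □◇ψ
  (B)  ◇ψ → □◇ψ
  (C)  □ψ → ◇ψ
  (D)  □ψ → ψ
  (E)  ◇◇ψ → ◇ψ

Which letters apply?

A symmetric transitive relation is euclidean (uRv and uRw give vRu by symmetry, then vRw by transitivity).
(A) axiom B: valid iff R is symmetric. Every such R is symmetric — valid.
(B) ◇ψ → □◇ψ is axiom 5, which corresponds to the euclidean property. Every such R is euclidean — valid.
(C) □ψ → ◇ψ is axiom D, which corresponds to seriality. Such an R need not be serial — not valid.
(D) axiom T: valid iff R is reflexive. Such an R need not be reflexive — not valid.
(E) ◇◇ψ → ◇ψ is the dual of axiom 4, which corresponds to transitivity. Every such R is transitive — valid.

A, B, E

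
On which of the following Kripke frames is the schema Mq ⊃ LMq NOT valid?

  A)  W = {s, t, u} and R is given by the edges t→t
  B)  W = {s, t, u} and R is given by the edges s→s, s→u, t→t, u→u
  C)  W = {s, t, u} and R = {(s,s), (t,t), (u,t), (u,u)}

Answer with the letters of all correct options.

The schema Mq ⊃ LMq is axiom 5; it is valid on a frame iff R is euclidean.
(A) R is euclidean (any two R-successors of the same world are R-related), so the schema is valid here.
(B) R is not euclidean (s R u and s R s but not u R s), so the schema fails here.
(C) R is not euclidean (u R t and u R u but not t R u), so the schema fails here.

B, C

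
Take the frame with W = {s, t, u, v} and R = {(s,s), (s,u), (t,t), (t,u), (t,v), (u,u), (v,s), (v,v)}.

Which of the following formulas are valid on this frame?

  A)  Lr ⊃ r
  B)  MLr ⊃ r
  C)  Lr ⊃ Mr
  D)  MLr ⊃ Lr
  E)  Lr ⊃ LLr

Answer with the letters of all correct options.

R is reflexive: each world relates to itself.
R is not symmetric: s R u but not u R s.
R is not transitive: t R v and v R s but not t R s.
R is not euclidean: s R u and s R s but not u R s.
R is serial: every world has an R-successor.
(A) Lr ⊃ r is axiom T; it is valid on a frame exactly when R is reflexive. R is reflexive, so valid.
(B) MLr ⊃ r is the dual of axiom B, which corresponds to symmetry. R is not symmetric — not valid.
(C) Lr ⊃ Mr is axiom D; it is valid on a frame exactly when R is serial. R is serial, so valid.
(D) MLr ⊃ Lr is the dual of axiom 5; it is valid on a frame exactly when R is euclidean. R is not euclidean, so not valid.
(E) Lr ⊃ LLr is axiom 4, which corresponds to transitivity. R is not transitive — not valid.

A, C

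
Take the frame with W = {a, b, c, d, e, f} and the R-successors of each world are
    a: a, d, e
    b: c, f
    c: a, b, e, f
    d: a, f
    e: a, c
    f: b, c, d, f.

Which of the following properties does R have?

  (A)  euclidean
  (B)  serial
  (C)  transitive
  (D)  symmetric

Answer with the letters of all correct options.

B

(A) not euclidean: a R d and a R e but not d R e.
(B) serial: every world has an R-successor.
(C) not transitive: a R d and d R f but not a R f.
(D) not symmetric: c R a but not a R c.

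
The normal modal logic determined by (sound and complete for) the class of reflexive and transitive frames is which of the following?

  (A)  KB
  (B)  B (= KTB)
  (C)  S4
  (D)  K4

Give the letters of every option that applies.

(A) KB is determined by the class of symmetric frames.
(B) B (= KTB) is determined by the class of reflexive and symmetric frames.
(C) S4 is determined by exactly this class.
(D) K4 is determined by the class of transitive frames.

C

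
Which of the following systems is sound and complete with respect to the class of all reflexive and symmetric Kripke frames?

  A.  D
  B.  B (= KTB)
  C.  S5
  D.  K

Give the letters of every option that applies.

B

(A) D is determined by the class of serial frames.
(B) B (= KTB) is determined by exactly this class.
(C) S5 is determined by the class of reflexive, symmetric, and transitive frames.
(D) K is determined by the class of arbitrary frames.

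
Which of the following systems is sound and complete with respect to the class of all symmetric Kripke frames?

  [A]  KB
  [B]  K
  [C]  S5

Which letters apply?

A

(A) KB is determined by exactly this class.
(B) K is determined by the class of arbitrary frames.
(C) S5 is determined by the class of reflexive, symmetric, and transitive frames.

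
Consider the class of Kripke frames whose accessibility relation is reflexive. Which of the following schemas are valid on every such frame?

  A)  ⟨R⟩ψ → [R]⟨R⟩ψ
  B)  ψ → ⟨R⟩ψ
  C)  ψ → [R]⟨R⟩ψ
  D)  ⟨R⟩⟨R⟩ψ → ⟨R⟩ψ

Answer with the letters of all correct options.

B

A reflexive relation is serial.
(A) ⟨R⟩ψ → [R]⟨R⟩ψ is axiom 5, which corresponds to the euclidean property. Such an R need not be euclidean — not valid.
(B) ψ → ⟨R⟩ψ (the dual of axiom T) characterises the reflexive frames. Every such R is reflexive — valid.
(C) ψ → [R]⟨R⟩ψ is axiom B; it is valid on a frame exactly when R is symmetric. Such an R need not be symmetric, so not valid.
(D) ⟨R⟩⟨R⟩ψ → ⟨R⟩ψ is the dual of axiom 4, which corresponds to transitivity. Such an R need not be transitive — not valid.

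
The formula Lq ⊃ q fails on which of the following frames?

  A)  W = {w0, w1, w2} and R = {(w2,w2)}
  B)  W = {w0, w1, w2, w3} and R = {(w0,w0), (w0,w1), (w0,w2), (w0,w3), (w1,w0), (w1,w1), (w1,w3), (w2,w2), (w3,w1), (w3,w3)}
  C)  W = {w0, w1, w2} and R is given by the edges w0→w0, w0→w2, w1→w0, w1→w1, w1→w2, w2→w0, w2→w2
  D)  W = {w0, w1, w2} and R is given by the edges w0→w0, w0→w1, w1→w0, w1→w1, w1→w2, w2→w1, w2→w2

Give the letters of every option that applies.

A

The schema Lq ⊃ q is axiom T; it is valid on a frame iff R is reflexive.
(A) R is not reflexive (not w0 R w0), so the schema fails here.
(B) R is reflexive (each world relates to itself), so the schema is valid here.
(C) R is reflexive (each world relates to itself), so the schema is valid here.
(D) R is reflexive (each world relates to itself), so the schema is valid here.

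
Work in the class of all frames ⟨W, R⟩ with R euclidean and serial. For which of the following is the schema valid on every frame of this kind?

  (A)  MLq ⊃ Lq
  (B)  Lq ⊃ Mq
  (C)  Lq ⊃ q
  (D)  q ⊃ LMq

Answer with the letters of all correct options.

A, B

(A) MLq ⊃ Lq is the dual of axiom 5; it is valid on a frame exactly when R is euclidean. Every such R is euclidean, so valid.
(B) Lq ⊃ Mq (axiom D) characterises the serial frames. Every such R is serial — valid.
(C) Lq ⊃ q is axiom T, which corresponds to reflexivity. Such an R need not be reflexive — not valid.
(D) q ⊃ LMq is axiom B; it is valid on a frame exactly when R is symmetric. Such an R need not be symmetric, so not valid.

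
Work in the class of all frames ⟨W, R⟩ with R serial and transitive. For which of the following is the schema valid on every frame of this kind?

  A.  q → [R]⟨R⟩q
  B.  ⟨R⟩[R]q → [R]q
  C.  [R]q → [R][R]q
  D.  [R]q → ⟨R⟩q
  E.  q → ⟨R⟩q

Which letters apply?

C, D

(A) axiom B: valid iff R is symmetric. Such an R need not be symmetric — not valid.
(B) ⟨R⟩[R]q → [R]q is the dual of axiom 5, which corresponds to the euclidean property. Such an R need not be euclidean — not valid.
(C) axiom 4: valid iff R is transitive. Every such R is transitive — valid.
(D) [R]q → ⟨R⟩q is axiom D, which corresponds to seriality. Every such R is serial — valid.
(E) q → ⟨R⟩q (the dual of axiom T) characterises the reflexive frames. Such an R need not be reflexive — not valid.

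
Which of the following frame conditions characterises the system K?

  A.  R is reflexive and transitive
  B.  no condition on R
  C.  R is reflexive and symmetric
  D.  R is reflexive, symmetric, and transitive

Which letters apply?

B

(A) this class determines S4, not K.
(B) K is sound and complete for exactly this class.
(C) this class determines B (= KTB), not K.
(D) this class determines S5, not K.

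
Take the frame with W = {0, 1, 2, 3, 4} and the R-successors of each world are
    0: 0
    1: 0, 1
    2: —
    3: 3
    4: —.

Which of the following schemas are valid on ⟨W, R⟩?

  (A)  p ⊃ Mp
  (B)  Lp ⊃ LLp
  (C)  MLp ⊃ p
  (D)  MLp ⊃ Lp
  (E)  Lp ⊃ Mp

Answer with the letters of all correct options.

B

R is not reflexive: not 2 R 2.
R is not symmetric: 1 R 0 but not 0 R 1.
R is transitive: R is closed under composition.
R is not euclidean: 1 R 0 and 1 R 1 but not 0 R 1.
R is not serial: 2 has no R-successor.
(A) p ⊃ Mp (the dual of axiom T) characterises the reflexive frames. R is not reflexive — not valid.
(B) Lp ⊃ LLp (axiom 4) characterises the transitive frames. R is transitive — valid.
(C) the dual of axiom B: valid iff R is symmetric. R is not symmetric — not valid.
(D) MLp ⊃ Lp is the dual of axiom 5; it is valid on a frame exactly when R is euclidean. R is not euclidean, so not valid.
(E) Lp ⊃ Mp (axiom D) characterises the serial frames. R is not serial — not valid.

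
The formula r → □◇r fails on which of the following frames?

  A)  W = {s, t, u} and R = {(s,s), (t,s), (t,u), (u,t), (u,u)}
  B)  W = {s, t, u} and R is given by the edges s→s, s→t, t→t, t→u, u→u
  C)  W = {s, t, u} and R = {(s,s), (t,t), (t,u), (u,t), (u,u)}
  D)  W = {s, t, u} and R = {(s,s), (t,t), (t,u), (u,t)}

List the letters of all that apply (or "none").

A, B

The schema r → □◇r is axiom B; it is valid on a frame iff R is symmetric.
(A) R is not symmetric (t R s but not s R t), so the schema fails here.
(B) R is not symmetric (s R t but not t R s), so the schema fails here.
(C) R is symmetric (every R-edge is matched by its reverse), so the schema is valid here.
(D) R is symmetric (every R-edge is matched by its reverse), so the schema is valid here.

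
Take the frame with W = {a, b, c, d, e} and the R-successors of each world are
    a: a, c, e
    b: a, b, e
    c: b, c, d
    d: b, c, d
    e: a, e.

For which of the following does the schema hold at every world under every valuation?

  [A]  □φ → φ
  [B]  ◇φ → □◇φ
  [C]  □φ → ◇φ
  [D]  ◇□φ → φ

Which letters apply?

R is reflexive: each world relates to itself.
R is not symmetric: a R c but not c R a.
R is not euclidean: a R c and a R a but not c R a.
R is serial: every world has an R-successor.
(A) □φ → φ is axiom T; it is valid on a frame exactly when R is reflexive. R is reflexive, so valid.
(B) ◇φ → □◇φ (axiom 5) characterises the euclidean frames. R is not euclidean — not valid.
(C) □φ → ◇φ (axiom D) characterises the serial frames. R is serial — valid.
(D) ◇□φ → φ (the dual of axiom B) characterises the symmetric frames. R is not symmetric — not valid.

A, C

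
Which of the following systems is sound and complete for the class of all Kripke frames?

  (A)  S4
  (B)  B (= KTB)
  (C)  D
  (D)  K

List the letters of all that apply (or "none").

D

(A) S4 is determined by the class of reflexive and transitive frames.
(B) B (= KTB) is determined by the class of reflexive and symmetric frames.
(C) D is determined by the class of serial frames.
(D) K is determined by exactly this class.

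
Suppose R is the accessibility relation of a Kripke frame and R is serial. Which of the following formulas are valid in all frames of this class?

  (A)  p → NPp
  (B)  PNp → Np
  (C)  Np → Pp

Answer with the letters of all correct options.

(A) axiom B: valid iff R is symmetric. Such an R need not be symmetric — not valid.
(B) PNp → Np (the dual of axiom 5) characterises the euclidean frames. Such an R need not be euclidean — not valid.
(C) Np → Pp is axiom D, which corresponds to seriality. Every such R is serial — valid.

C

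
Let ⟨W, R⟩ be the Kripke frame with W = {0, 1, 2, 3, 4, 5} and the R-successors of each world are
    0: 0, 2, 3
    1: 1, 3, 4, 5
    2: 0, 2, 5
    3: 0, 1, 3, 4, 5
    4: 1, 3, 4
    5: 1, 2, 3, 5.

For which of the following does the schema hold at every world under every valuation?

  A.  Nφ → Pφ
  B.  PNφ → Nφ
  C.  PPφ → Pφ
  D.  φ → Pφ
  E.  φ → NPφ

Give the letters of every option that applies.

R is reflexive: each world relates to itself.
R is symmetric: every R-edge is matched by its reverse.
R is not transitive: 0 R 2 and 2 R 5 but not 0 R 5.
R is not euclidean: 0 R 2 and 0 R 3 but not 2 R 3.
R is serial: every world has an R-successor.
(A) Nφ → Pφ (axiom D) characterises the serial frames. R is serial — valid.
(B) the dual of axiom 5: valid iff R is euclidean. R is not euclidean — not valid.
(C) PPφ → Pφ is the dual of axiom 4; it is valid on a frame exactly when R is transitive. R is not transitive, so not valid.
(D) φ → Pφ (the dual of axiom T) characterises the reflexive frames. R is reflexive — valid.
(E) φ → NPφ is axiom B; it is valid on a frame exactly when R is symmetric. R is symmetric, so valid.

A, D, E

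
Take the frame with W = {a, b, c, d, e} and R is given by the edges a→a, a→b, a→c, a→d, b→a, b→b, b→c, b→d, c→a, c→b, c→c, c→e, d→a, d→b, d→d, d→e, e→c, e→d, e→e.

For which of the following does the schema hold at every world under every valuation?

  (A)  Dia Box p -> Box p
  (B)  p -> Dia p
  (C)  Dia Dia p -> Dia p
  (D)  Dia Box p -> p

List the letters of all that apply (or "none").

B, D

R is reflexive: each world relates to itself.
R is symmetric: every R-edge is matched by its reverse.
R is not transitive: a R c and c R e but not a R e.
R is not euclidean: a R c and a R d but not c R d.
(A) Dia Box p -> Box p (the dual of axiom 5) characterises the euclidean frames. R is not euclidean — not valid.
(B) p -> Dia p is the dual of axiom T, which corresponds to reflexivity. R is reflexive — valid.
(C) Dia Dia p -> Dia p is the dual of axiom 4; it is valid on a frame exactly when R is transitive. R is not transitive, so not valid.
(D) Dia Box p -> p is the dual of axiom B, which corresponds to symmetry. R is symmetric — valid.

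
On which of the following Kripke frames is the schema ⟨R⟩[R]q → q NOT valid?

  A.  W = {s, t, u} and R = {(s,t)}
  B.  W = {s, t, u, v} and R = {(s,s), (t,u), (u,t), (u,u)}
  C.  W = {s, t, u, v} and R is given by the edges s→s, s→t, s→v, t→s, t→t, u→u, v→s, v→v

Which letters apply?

The schema ⟨R⟩[R]q → q is the dual of axiom B; it is valid on a frame iff R is symmetric.
(A) R is not symmetric (s R t but not t R s), so the schema fails here.
(B) R is symmetric (every R-edge is matched by its reverse), so the schema is valid here.
(C) R is symmetric (every R-edge is matched by its reverse), so the schema is valid here.

A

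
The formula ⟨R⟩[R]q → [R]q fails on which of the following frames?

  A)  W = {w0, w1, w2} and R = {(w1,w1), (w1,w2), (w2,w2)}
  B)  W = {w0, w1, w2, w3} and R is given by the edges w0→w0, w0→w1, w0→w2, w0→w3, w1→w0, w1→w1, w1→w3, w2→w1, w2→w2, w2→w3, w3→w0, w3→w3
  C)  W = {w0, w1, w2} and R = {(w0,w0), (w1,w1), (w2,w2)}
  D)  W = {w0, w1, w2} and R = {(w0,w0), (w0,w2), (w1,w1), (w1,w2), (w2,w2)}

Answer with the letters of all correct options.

A, B, D

The schema ⟨R⟩[R]q → [R]q is the dual of axiom 5; it is valid on a frame iff R is euclidean.
(A) R is not euclidean (w1 R w2 and w1 R w1 but not w2 R w1), so the schema fails here.
(B) R is not euclidean (w0 R w1 and w0 R w2 but not w1 R w2), so the schema fails here.
(C) R is euclidean (any two R-successors of the same world are R-related), so the schema is valid here.
(D) R is not euclidean (w0 R w2 and w0 R w0 but not w2 R w0), so the schema fails here.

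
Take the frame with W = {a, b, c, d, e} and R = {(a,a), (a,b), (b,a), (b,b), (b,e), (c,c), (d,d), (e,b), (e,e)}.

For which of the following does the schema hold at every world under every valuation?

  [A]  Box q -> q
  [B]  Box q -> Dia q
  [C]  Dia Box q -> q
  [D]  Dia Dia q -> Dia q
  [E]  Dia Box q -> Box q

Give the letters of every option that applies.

A, B, C

R is reflexive: each world relates to itself.
R is symmetric: every R-edge is matched by its reverse.
R is not transitive: a R b and b R e but not a R e.
R is not euclidean: b R a and b R e but not a R e.
R is serial: every world has an R-successor.
(A) axiom T: valid iff R is reflexive. R is reflexive — valid.
(B) Box q -> Dia q is axiom D, which corresponds to seriality. R is serial — valid.
(C) Dia Box q -> q is the dual of axiom B; it is valid on a frame exactly when R is symmetric. R is symmetric, so valid.
(D) Dia Dia q -> Dia q (the dual of axiom 4) characterises the transitive frames. R is not transitive — not valid.
(E) Dia Box q -> Box q (the dual of axiom 5) characterises the euclidean frames. R is not euclidean — not valid.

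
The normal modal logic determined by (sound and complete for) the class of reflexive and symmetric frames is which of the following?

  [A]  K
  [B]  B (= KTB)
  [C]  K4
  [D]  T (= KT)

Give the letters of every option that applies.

B

(A) K is determined by the class of arbitrary frames.
(B) B (= KTB) is determined by exactly this class.
(C) K4 is determined by the class of transitive frames.
(D) T (= KT) is determined by the class of reflexive frames.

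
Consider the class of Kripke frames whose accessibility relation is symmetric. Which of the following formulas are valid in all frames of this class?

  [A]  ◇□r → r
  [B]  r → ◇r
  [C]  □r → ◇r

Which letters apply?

A

(A) ◇□r → r (the dual of axiom B) characterises the symmetric frames. Every such R is symmetric — valid.
(B) the dual of axiom T: valid iff R is reflexive. Such an R need not be reflexive — not valid.
(C) axiom D: valid iff R is serial. Such an R need not be serial — not valid.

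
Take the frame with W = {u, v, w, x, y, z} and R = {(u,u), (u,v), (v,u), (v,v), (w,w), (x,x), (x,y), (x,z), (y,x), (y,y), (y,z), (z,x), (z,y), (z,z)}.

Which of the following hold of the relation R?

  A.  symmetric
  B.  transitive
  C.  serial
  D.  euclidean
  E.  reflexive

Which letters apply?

(A) symmetric: every R-edge is matched by its reverse.
(B) transitive: R is closed under composition.
(C) serial: every world has an R-successor.
(D) euclidean: any two R-successors of the same world are R-related.
(E) reflexive: each world relates to itself.

A, B, C, D, E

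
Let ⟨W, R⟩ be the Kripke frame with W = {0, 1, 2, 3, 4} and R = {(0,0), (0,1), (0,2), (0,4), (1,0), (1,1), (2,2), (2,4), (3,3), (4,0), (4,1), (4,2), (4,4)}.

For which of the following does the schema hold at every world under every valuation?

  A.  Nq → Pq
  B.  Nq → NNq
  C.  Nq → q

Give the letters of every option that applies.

A, C

R is reflexive: each world relates to itself.
R is not transitive: 1 R 0 and 0 R 2 but not 1 R 2.
R is serial: every world has an R-successor.
(A) axiom D: valid iff R is serial. R is serial — valid.
(B) axiom 4: valid iff R is transitive. R is not transitive — not valid.
(C) Nq → q (axiom T) characterises the reflexive frames. R is reflexive — valid.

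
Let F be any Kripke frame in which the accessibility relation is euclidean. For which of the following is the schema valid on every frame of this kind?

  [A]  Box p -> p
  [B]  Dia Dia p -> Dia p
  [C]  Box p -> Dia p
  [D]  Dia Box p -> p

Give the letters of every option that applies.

none

(A) axiom T: valid iff R is reflexive. Such an R need not be reflexive — not valid.
(B) Dia Dia p -> Dia p is the dual of axiom 4; it is valid on a frame exactly when R is transitive. Such an R need not be transitive, so not valid.
(C) Box p -> Dia p is axiom D, which corresponds to seriality. Such an R need not be serial — not valid.
(D) Dia Box p -> p is the dual of axiom B; it is valid on a frame exactly when R is symmetric. Such an R need not be symmetric, so not valid.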